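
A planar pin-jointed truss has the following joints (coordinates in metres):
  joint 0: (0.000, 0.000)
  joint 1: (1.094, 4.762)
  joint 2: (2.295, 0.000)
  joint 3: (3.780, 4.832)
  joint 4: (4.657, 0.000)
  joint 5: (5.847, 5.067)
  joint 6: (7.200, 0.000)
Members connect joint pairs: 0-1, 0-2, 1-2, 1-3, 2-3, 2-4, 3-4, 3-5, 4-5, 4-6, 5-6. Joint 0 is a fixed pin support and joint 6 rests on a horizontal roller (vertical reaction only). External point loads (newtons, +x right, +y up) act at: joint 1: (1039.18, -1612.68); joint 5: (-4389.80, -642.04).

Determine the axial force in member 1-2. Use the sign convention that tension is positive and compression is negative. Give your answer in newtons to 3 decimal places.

2282.002

N=7 nodes, M=11 members, R=3 reactions → 2N=14, M+R=14
member 0 (0-1): L=4.8860, (cx,cy)=(0.2239,0.9746)
member 1 (0-2): L=2.2950, (cx,cy)=(1.0000,0.0000)
member 2 (1-2): L=4.9111, (cx,cy)=(0.2445,-0.9696)
member 3 (1-3): L=2.6869, (cx,cy)=(0.9997,0.0261)
member 4 (2-3): L=5.0550, (cx,cy)=(0.2938,0.9559)
member 5 (2-4): L=2.3620, (cx,cy)=(1.0000,0.0000)
member 6 (3-4): L=4.9109, (cx,cy)=(0.1786,-0.9839)
member 7 (3-5): L=2.0803, (cx,cy)=(0.9936,0.1130)
member 8 (4-5): L=5.2049, (cx,cy)=(0.2286,0.9735)
member 9 (4-6): L=2.5430, (cx,cy)=(1.0000,0.0000)
member 10 (5-6): L=5.2445, (cx,cy)=(0.2580,-0.9661)
solve A·x = −loads:
  F[0-1] = -3991.6541 N (compression)
  F[0-2] = -2456.8776 N (compression)
  F[1-2] = +2282.0019 N (tension)
  F[1-3] = -2491.8257 N (compression)
  F[2-3] = -2314.8518 N (compression)
  F[2-4] = -1218.7951 N (compression)
  F[3-4] = +1909.0440 N (tension)
  F[3-5] = -3534.5477 N (compression)
  F[4-5] = -1929.4626 N (compression)
  F[4-6] = -436.7389 N (compression)
  F[5-6] = +1692.8974 N (tension)
  Rx@0 = +3350.6200 N
  Ry@0 = +3890.3119 N
  Ry@6 = -1635.5919 N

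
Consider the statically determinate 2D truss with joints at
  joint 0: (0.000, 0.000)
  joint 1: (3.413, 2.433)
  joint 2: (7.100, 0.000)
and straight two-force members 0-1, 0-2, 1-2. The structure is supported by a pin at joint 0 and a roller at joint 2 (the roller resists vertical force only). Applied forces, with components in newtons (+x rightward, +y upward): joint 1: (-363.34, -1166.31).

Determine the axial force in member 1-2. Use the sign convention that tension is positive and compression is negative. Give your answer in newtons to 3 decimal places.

N=3 nodes, M=3 members, R=3 reactions → 2N=6, M+R=6
member 0 (0-1): L=4.1914, (cx,cy)=(0.8143,0.5805)
member 1 (0-2): L=7.1000, (cx,cy)=(1.0000,0.0000)
member 2 (1-2): L=4.4174, (cx,cy)=(0.8347,-0.5508)
solve A·x = −loads:
  F[0-1] = -1257.8893 N (compression)
  F[0-2] = +660.9356 N (tension)
  F[1-2] = -791.8686 N (compression)
  Rx@0 = +363.3400 N
  Ry@0 = +730.1678 N
  Ry@2 = +436.1422 N

-791.869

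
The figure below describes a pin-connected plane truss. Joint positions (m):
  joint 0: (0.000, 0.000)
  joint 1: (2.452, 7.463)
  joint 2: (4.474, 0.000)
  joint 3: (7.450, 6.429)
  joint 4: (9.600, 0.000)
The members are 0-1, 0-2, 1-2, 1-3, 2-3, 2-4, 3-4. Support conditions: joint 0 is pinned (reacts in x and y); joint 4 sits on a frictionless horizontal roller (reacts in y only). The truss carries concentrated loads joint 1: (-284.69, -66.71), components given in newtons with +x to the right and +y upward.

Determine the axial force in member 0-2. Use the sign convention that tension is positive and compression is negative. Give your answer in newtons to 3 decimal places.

N=5 nodes, M=7 members, R=3 reactions → 2N=10, M+R=10
member 0 (0-1): L=7.8555, (cx,cy)=(0.3121,0.9500)
member 1 (0-2): L=4.4740, (cx,cy)=(1.0000,0.0000)
member 2 (1-2): L=7.7321, (cx,cy)=(0.2615,-0.9652)
member 3 (1-3): L=5.1038, (cx,cy)=(0.9793,-0.2026)
member 4 (2-3): L=7.0844, (cx,cy)=(0.4201,0.9075)
member 5 (2-4): L=5.1260, (cx,cy)=(1.0000,0.0000)
member 6 (3-4): L=6.7790, (cx,cy)=(0.3172,-0.9484)
solve A·x = −loads:
  F[0-1] = -285.2395 N (compression)
  F[0-2] = -195.6558 N (compression)
  F[1-2] = +179.7829 N (tension)
  F[1-3] = +151.7886 N (tension)
  F[2-3] = -191.2166 N (compression)
  F[2-4] = -68.3151 N (compression)
  F[3-4] = +215.3983 N (tension)
  Rx@0 = +284.6900 N
  Ry@0 = +270.9880 N
  Ry@4 = -204.2780 N

-195.656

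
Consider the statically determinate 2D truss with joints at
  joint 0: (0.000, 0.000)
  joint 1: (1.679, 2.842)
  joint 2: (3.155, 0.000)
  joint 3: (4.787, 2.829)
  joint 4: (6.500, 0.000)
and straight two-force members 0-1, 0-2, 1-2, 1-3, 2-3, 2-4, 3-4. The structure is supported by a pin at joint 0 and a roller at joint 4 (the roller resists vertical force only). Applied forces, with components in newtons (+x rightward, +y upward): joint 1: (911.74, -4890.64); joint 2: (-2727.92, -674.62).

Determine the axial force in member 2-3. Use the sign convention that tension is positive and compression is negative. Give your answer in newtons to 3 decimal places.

N=5 nodes, M=7 members, R=3 reactions → 2N=10, M+R=10
member 0 (0-1): L=3.3009, (cx,cy)=(0.5086,0.8610)
member 1 (0-2): L=3.1550, (cx,cy)=(1.0000,0.0000)
member 2 (1-2): L=3.2024, (cx,cy)=(0.4609,-0.8875)
member 3 (1-3): L=3.1080, (cx,cy)=(1.0000,-0.0042)
member 4 (2-3): L=3.2660, (cx,cy)=(0.4997,0.8662)
member 5 (2-4): L=3.3450, (cx,cy)=(1.0000,0.0000)
member 6 (3-4): L=3.3072, (cx,cy)=(0.5180,-0.8554)
solve A·x = −loads:
  F[0-1] = -4153.2914 N (compression)
  F[0-2] = +296.3819 N (tension)
  F[1-2] = -1470.4411 N (compression)
  F[1-3] = -2346.5955 N (compression)
  F[2-3] = +2285.3426 N (tension)
  F[2-4] = +1204.5986 N (tension)
  F[3-4] = -2325.6599 N (compression)
  Rx@0 = +1816.1800 N
  Ry@0 = +3575.8791 N
  Ry@4 = +1989.3809 N

2285.343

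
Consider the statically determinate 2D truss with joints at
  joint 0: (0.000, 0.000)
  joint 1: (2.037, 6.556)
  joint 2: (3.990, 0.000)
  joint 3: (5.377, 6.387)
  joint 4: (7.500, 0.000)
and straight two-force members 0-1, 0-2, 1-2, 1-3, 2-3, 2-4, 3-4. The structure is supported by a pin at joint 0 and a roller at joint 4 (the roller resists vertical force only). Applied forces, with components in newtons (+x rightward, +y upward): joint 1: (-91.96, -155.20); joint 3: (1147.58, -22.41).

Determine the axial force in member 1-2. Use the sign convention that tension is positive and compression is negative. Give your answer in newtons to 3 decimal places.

-1005.981

N=5 nodes, M=7 members, R=3 reactions → 2N=10, M+R=10
member 0 (0-1): L=6.8652, (cx,cy)=(0.2967,0.9550)
member 1 (0-2): L=3.9900, (cx,cy)=(1.0000,0.0000)
member 2 (1-2): L=6.8407, (cx,cy)=(0.2855,-0.9584)
member 3 (1-3): L=3.3443, (cx,cy)=(0.9987,-0.0505)
member 4 (2-3): L=6.5359, (cx,cy)=(0.2122,0.9772)
member 5 (2-4): L=3.5100, (cx,cy)=(1.0000,0.0000)
member 6 (3-4): L=6.7306, (cx,cy)=(0.3154,-0.9490)
solve A·x = −loads:
  F[0-1] = +814.1679 N (tension)
  F[0-2] = +814.0439 N (tension)
  F[1-2] = -1005.9805 N (compression)
  F[1-3] = +621.5342 N (tension)
  F[2-3] = +986.5824 N (tension)
  F[2-4] = +317.4736 N (tension)
  F[3-4] = -1006.4937 N (compression)
  Rx@0 = -1055.6200 N
  Ry@0 = -777.5026 N
  Ry@4 = +955.1126 N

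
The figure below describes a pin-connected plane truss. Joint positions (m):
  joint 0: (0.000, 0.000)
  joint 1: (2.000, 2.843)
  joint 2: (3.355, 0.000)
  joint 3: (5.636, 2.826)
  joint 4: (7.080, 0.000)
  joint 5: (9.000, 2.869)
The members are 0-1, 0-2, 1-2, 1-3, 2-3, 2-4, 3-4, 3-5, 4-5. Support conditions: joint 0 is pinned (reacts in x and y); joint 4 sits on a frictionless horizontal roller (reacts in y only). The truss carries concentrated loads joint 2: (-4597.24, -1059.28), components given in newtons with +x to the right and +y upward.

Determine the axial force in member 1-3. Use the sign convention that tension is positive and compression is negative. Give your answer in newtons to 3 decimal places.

-659.163

N=6 nodes, M=9 members, R=3 reactions → 2N=12, M+R=12
member 0 (0-1): L=3.4760, (cx,cy)=(0.5754,0.8179)
member 1 (0-2): L=3.3550, (cx,cy)=(1.0000,0.0000)
member 2 (1-2): L=3.1494, (cx,cy)=(0.4302,-0.9027)
member 3 (1-3): L=3.6360, (cx,cy)=(1.0000,-0.0047)
member 4 (2-3): L=3.6317, (cx,cy)=(0.6281,0.7781)
member 5 (2-4): L=3.7250, (cx,cy)=(1.0000,0.0000)
member 6 (3-4): L=3.1735, (cx,cy)=(0.4550,-0.8905)
member 7 (3-5): L=3.3643, (cx,cy)=(0.9999,0.0128)
member 8 (4-5): L=3.4522, (cx,cy)=(0.5562,0.8311)
solve A·x = −loads:
  F[0-1] = -681.4092 N (compression)
  F[0-2] = -4205.1760 N (compression)
  F[1-2] = +620.7957 N (tension)
  F[1-3] = -659.1634 N (compression)
  F[2-3] = +641.1108 N (tension)
  F[2-4] = +256.4868 N (tension)
  F[3-4] = -563.6935 N (compression)
  F[3-5] = -0.0000 N (compression)
  F[4-5] = +0.0000 N (tension)
  Rx@0 = +4597.2400 N
  Ry@0 = +557.3189 N
  Ry@4 = +501.9611 N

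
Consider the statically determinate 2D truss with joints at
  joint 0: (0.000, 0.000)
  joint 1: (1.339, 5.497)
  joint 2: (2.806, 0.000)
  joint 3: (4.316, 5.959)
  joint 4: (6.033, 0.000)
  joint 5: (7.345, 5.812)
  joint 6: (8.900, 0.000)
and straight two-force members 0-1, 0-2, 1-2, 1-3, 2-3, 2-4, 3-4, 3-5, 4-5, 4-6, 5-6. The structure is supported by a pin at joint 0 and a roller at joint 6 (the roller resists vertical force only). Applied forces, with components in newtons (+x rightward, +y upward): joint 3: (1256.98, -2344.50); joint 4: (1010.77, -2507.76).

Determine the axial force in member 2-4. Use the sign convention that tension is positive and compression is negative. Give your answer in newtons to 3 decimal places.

N=7 nodes, M=11 members, R=3 reactions → 2N=14, M+R=14
member 0 (0-1): L=5.6577, (cx,cy)=(0.2367,0.9716)
member 1 (0-2): L=2.8060, (cx,cy)=(1.0000,0.0000)
member 2 (1-2): L=5.6894, (cx,cy)=(0.2578,-0.9662)
member 3 (1-3): L=3.0126, (cx,cy)=(0.9882,0.1534)
member 4 (2-3): L=6.1473, (cx,cy)=(0.2456,0.9694)
member 5 (2-4): L=3.2270, (cx,cy)=(1.0000,0.0000)
member 6 (3-4): L=6.2014, (cx,cy)=(0.2769,-0.9609)
member 7 (3-5): L=3.0326, (cx,cy)=(0.9988,-0.0485)
member 8 (4-5): L=5.9582, (cx,cy)=(0.2202,0.9755)
member 9 (4-6): L=2.8670, (cx,cy)=(1.0000,0.0000)
member 10 (5-6): L=6.0164, (cx,cy)=(0.2585,-0.9660)
solve A·x = −loads:
  F[0-1] = -1208.0955 N (compression)
  F[0-2] = +2553.6667 N (tension)
  F[1-2] = +1122.4430 N (tension)
  F[1-3] = -582.2240 N (compression)
  F[2-3] = -1118.7641 N (compression)
  F[2-4] = +3117.8944 N (tension)
  F[3-4] = -1127.7031 N (compression)
  F[3-5] = -1797.0080 N (compression)
  F[4-5] = +3681.7464 N (tension)
  F[4-6] = +984.1784 N (tension)
  F[5-6] = -3807.8686 N (compression)
  Rx@0 = -2267.7500 N
  Ry@0 = +1173.7744 N
  Ry@6 = +3678.4856 N

3117.894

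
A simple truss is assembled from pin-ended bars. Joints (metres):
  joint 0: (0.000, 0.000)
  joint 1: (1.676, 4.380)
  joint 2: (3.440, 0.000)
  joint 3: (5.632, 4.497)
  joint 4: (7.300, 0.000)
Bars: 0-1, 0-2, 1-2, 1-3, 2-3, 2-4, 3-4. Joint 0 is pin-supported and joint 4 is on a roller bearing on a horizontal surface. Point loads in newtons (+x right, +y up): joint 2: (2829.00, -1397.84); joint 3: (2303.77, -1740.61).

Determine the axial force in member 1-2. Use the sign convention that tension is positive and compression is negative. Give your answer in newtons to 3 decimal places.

-297.387

N=5 nodes, M=7 members, R=3 reactions → 2N=10, M+R=10
member 0 (0-1): L=4.6897, (cx,cy)=(0.3574,0.9340)
member 1 (0-2): L=3.4400, (cx,cy)=(1.0000,0.0000)
member 2 (1-2): L=4.7219, (cx,cy)=(0.3736,-0.9276)
member 3 (1-3): L=3.9577, (cx,cy)=(0.9996,0.0296)
member 4 (2-3): L=5.0028, (cx,cy)=(0.4382,0.8989)
member 5 (2-4): L=3.8600, (cx,cy)=(1.0000,0.0000)
member 6 (3-4): L=4.7964, (cx,cy)=(0.3478,-0.9376)
solve A·x = −loads:
  F[0-1] = +302.3001 N (tension)
  F[0-2] = +5024.7345 N (tension)
  F[1-2] = -297.3867 N (compression)
  F[1-3] = +219.2291 N (tension)
  F[2-3] = +1861.9390 N (tension)
  F[2-4] = +1268.8173 N (tension)
  F[3-4] = -3648.5168 N (compression)
  Rx@0 = -5132.7700 N
  Ry@0 = -282.3361 N
  Ry@4 = +3420.7861 N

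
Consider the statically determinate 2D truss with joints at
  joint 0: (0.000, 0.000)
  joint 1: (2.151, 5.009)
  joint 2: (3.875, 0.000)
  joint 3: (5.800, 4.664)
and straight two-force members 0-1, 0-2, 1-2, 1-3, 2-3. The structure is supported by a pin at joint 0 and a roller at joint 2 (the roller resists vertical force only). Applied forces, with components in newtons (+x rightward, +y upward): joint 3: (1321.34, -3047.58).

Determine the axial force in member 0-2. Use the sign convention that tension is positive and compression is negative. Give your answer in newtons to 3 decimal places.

-11.748

N=4 nodes, M=5 members, R=3 reactions → 2N=8, M+R=8
member 0 (0-1): L=5.4513, (cx,cy)=(0.3946,0.9189)
member 1 (0-2): L=3.8750, (cx,cy)=(1.0000,0.0000)
member 2 (1-2): L=5.2974, (cx,cy)=(0.3254,-0.9456)
member 3 (1-3): L=3.6653, (cx,cy)=(0.9956,-0.0941)
member 4 (2-3): L=5.0456, (cx,cy)=(0.3815,0.9244)
solve A·x = −loads:
  F[0-1] = +3378.4695 N (tension)
  F[0-2] = -11.7479 N (compression)
  F[1-2] = -3531.2730 N (compression)
  F[1-3] = +2493.3888 N (tension)
  F[2-3] = -3043.0572 N (compression)
  Rx@0 = -1321.3400 N
  Ry@0 = -3104.3410 N
  Ry@2 = +6151.9210 N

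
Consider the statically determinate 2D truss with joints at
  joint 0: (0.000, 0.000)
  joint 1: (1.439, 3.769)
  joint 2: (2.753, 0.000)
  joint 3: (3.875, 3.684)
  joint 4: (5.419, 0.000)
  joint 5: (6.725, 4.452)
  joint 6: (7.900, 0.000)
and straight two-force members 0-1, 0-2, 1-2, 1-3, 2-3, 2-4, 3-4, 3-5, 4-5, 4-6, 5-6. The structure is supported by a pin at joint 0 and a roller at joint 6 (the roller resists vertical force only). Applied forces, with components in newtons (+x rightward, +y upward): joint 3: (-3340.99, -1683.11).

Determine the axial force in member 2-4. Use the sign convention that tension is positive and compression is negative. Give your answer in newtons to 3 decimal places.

-800.220

N=7 nodes, M=11 members, R=3 reactions → 2N=14, M+R=14
member 0 (0-1): L=4.0344, (cx,cy)=(0.3567,0.9342)
member 1 (0-2): L=2.7530, (cx,cy)=(1.0000,0.0000)
member 2 (1-2): L=3.9915, (cx,cy)=(0.3292,-0.9443)
member 3 (1-3): L=2.4375, (cx,cy)=(0.9994,-0.0349)
member 4 (2-3): L=3.8511, (cx,cy)=(0.2913,0.9566)
member 5 (2-4): L=2.6660, (cx,cy)=(1.0000,0.0000)
member 6 (3-4): L=3.9945, (cx,cy)=(0.3865,-0.9223)
member 7 (3-5): L=2.9517, (cx,cy)=(0.9656,0.2602)
member 8 (4-5): L=4.6396, (cx,cy)=(0.2815,0.9596)
member 9 (4-6): L=2.4810, (cx,cy)=(1.0000,0.0000)
member 10 (5-6): L=4.6044, (cx,cy)=(0.2552,-0.9669)
solve A·x = −loads:
  F[0-1] = -2585.6045 N (compression)
  F[0-2] = -2418.7415 N (compression)
  F[1-2] = +2624.1271 N (tension)
  F[1-3] = -1787.2001 N (compression)
  F[2-3] = -2590.2294 N (compression)
  F[2-4] = -800.2198 N (compression)
  F[3-4] = +923.6456 N (tension)
  F[3-5] = +459.0087 N (tension)
  F[4-5] = -887.7521 N (compression)
  F[4-6] = -193.3062 N (compression)
  F[5-6] = +757.5047 N (tension)
  Rx@0 = +3340.9900 N
  Ry@0 = +2415.5348 N
  Ry@6 = -732.4248 N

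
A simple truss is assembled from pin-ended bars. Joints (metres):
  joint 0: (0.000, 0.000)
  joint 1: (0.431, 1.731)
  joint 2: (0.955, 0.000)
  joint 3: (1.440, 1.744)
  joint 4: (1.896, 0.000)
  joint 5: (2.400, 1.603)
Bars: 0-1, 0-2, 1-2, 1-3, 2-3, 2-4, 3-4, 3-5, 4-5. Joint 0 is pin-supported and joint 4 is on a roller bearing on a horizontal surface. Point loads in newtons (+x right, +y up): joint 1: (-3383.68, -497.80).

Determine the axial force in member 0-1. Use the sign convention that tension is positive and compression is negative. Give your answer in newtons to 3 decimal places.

N=6 nodes, M=9 members, R=3 reactions → 2N=12, M+R=12
member 0 (0-1): L=1.7839, (cx,cy)=(0.2416,0.9704)
member 1 (0-2): L=0.9550, (cx,cy)=(1.0000,0.0000)
member 2 (1-2): L=1.8086, (cx,cy)=(0.2897,-0.9571)
member 3 (1-3): L=1.0091, (cx,cy)=(0.9999,0.0129)
member 4 (2-3): L=1.8102, (cx,cy)=(0.2679,0.9634)
member 5 (2-4): L=0.9410, (cx,cy)=(1.0000,0.0000)
member 6 (3-4): L=1.8026, (cx,cy)=(0.2530,-0.9675)
member 7 (3-5): L=0.9703, (cx,cy)=(0.9894,-0.1453)
member 8 (4-5): L=1.6804, (cx,cy)=(0.2999,0.9540)
solve A·x = −loads:
  F[0-1] = -3579.9165 N (compression)
  F[0-2] = -2518.7285 N (compression)
  F[1-2] = +3131.1168 N (tension)
  F[1-3] = +1611.6802 N (tension)
  F[2-3] = -3110.5426 N (compression)
  F[2-4] = -778.1425 N (compression)
  F[3-4] = +3076.1019 N (tension)
  F[3-5] = -0.0000 N (tension)
  F[4-5] = +0.0000 N (tension)
  Rx@0 = +3383.6800 N
  Ry@0 = +3473.8539 N
  Ry@4 = -2976.0539 N

-3579.917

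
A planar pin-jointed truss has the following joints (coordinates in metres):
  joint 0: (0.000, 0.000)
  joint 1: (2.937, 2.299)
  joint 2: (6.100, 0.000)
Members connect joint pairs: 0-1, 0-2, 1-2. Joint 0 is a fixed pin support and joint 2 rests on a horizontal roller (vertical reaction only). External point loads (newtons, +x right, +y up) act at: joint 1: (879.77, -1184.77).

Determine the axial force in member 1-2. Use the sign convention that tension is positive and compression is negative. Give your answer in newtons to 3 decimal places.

-1534.178

N=3 nodes, M=3 members, R=3 reactions → 2N=6, M+R=6
member 0 (0-1): L=3.7298, (cx,cy)=(0.7874,0.6164)
member 1 (0-2): L=6.1000, (cx,cy)=(1.0000,0.0000)
member 2 (1-2): L=3.9102, (cx,cy)=(0.8089,-0.5879)
solve A·x = −loads:
  F[0-1] = -458.7373 N (compression)
  F[0-2] = +1240.9993 N (tension)
  F[1-2] = -1534.1777 N (compression)
  Rx@0 = -879.7700 N
  Ry@0 = +282.7600 N
  Ry@2 = +902.0100 N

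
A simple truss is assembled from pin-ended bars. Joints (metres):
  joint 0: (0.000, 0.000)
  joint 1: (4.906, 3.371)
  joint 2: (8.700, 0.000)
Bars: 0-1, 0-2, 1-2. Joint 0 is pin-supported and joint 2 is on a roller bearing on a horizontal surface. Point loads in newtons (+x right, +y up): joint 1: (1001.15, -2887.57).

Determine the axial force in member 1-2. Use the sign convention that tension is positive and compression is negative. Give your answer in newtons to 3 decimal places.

-3035.571

N=3 nodes, M=3 members, R=3 reactions → 2N=6, M+R=6
member 0 (0-1): L=5.9525, (cx,cy)=(0.8242,0.5663)
member 1 (0-2): L=8.7000, (cx,cy)=(1.0000,0.0000)
member 2 (1-2): L=5.0752, (cx,cy)=(0.7476,-0.6642)
solve A·x = −loads:
  F[0-1] = -1538.5948 N (compression)
  F[0-2] = +2269.2428 N (tension)
  F[1-2] = -3035.5708 N (compression)
  Rx@0 = -1001.1500 N
  Ry@0 = +871.3292 N
  Ry@2 = +2016.2408 N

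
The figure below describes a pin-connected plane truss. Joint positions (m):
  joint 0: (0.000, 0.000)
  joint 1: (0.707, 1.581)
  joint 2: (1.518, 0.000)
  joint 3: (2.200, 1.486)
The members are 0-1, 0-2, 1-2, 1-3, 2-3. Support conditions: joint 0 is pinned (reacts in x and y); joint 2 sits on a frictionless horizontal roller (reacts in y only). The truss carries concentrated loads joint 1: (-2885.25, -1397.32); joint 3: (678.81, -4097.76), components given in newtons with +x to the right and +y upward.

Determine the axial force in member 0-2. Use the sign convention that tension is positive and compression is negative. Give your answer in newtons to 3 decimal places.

-1649.249

N=4 nodes, M=5 members, R=3 reactions → 2N=8, M+R=8
member 0 (0-1): L=1.7319, (cx,cy)=(0.4082,0.9129)
member 1 (0-2): L=1.5180, (cx,cy)=(1.0000,0.0000)
member 2 (1-2): L=1.7769, (cx,cy)=(0.4564,-0.8898)
member 3 (1-3): L=1.4960, (cx,cy)=(0.9980,-0.0635)
member 4 (2-3): L=1.6350, (cx,cy)=(0.4171,0.9089)
solve A·x = −loads:
  F[0-1] = -1364.9065 N (compression)
  F[0-2] = -1649.2486 N (compression)
  F[1-2] = -347.9151 N (compression)
  F[1-3] = +2491.8832 N (tension)
  F[2-3] = -4334.6103 N (compression)
  Rx@0 = +2206.4400 N
  Ry@0 = +1245.9966 N
  Ry@2 = +4249.0834 N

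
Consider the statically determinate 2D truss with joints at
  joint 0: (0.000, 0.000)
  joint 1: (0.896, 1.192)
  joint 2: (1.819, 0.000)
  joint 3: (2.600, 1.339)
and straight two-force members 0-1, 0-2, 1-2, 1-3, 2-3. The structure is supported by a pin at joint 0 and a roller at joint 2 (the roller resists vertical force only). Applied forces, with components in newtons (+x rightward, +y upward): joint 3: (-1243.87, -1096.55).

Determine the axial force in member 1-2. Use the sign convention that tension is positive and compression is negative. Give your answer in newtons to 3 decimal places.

493.166

N=4 nodes, M=5 members, R=3 reactions → 2N=8, M+R=8
member 0 (0-1): L=1.4912, (cx,cy)=(0.6009,0.7994)
member 1 (0-2): L=1.8190, (cx,cy)=(1.0000,0.0000)
member 2 (1-2): L=1.5076, (cx,cy)=(0.6122,-0.7907)
member 3 (1-3): L=1.7103, (cx,cy)=(0.9963,0.0859)
member 4 (2-3): L=1.5501, (cx,cy)=(0.5038,0.8638)
solve A·x = −loads:
  F[0-1] = -556.4792 N (compression)
  F[0-2] = -909.5050 N (compression)
  F[1-2] = +493.1662 N (tension)
  F[1-3] = -638.6644 N (compression)
  F[2-3] = -1205.8984 N (compression)
  Rx@0 = +1243.8700 N
  Ry@0 = +444.8248 N
  Ry@2 = +651.7252 N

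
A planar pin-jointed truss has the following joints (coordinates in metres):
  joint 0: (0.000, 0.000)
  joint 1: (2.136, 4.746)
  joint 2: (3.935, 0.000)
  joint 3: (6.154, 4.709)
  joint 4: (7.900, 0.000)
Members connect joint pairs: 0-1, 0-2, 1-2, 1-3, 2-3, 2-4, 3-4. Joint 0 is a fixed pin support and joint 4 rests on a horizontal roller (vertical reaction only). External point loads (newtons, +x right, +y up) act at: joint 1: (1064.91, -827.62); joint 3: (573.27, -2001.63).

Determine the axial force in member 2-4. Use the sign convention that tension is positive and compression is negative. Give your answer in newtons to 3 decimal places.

N=5 nodes, M=7 members, R=3 reactions → 2N=10, M+R=10
member 0 (0-1): L=5.2045, (cx,cy)=(0.4104,0.9119)
member 1 (0-2): L=3.9350, (cx,cy)=(1.0000,0.0000)
member 2 (1-2): L=5.0755, (cx,cy)=(0.3544,-0.9351)
member 3 (1-3): L=4.0182, (cx,cy)=(1.0000,-0.0092)
member 4 (2-3): L=5.2056, (cx,cy)=(0.4263,0.9046)
member 5 (2-4): L=3.9650, (cx,cy)=(1.0000,0.0000)
member 6 (3-4): L=5.0223, (cx,cy)=(0.3477,-0.9376)
solve A·x = −loads:
  F[0-1] = -71.0238 N (compression)
  F[0-2] = +1667.3291 N (tension)
  F[1-2] = -807.8650 N (compression)
  F[1-3] = -807.7485 N (compression)
  F[2-3] = +835.0855 N (tension)
  F[2-4] = +1025.0134 N (tension)
  F[3-4] = -2948.3929 N (compression)
  Rx@0 = -1638.1800 N
  Ry@0 = +64.7666 N
  Ry@4 = +2764.4834 N

1025.013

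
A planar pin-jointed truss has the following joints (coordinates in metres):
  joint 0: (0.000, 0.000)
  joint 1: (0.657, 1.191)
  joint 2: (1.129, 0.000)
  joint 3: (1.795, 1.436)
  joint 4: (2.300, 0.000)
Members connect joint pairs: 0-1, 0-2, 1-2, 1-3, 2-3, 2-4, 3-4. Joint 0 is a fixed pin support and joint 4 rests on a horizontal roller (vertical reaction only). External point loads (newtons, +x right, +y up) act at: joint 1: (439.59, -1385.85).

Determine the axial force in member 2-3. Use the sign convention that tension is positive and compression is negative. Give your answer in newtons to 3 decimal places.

821.343

N=5 nodes, M=7 members, R=3 reactions → 2N=10, M+R=10
member 0 (0-1): L=1.3602, (cx,cy)=(0.4830,0.8756)
member 1 (0-2): L=1.1290, (cx,cy)=(1.0000,0.0000)
member 2 (1-2): L=1.2811, (cx,cy)=(0.3684,-0.9297)
member 3 (1-3): L=1.1641, (cx,cy)=(0.9776,0.2105)
member 4 (2-3): L=1.5829, (cx,cy)=(0.4207,0.9072)
member 5 (2-4): L=1.1710, (cx,cy)=(1.0000,0.0000)
member 6 (3-4): L=1.5222, (cx,cy)=(0.3318,-0.9434)
solve A·x = −loads:
  F[0-1] = -870.6478 N (compression)
  F[0-2] = +860.1294 N (tension)
  F[1-2] = -801.4860 N (compression)
  F[1-3] = -577.7814 N (compression)
  F[2-3] = +821.3425 N (tension)
  F[2-4] = +219.2678 N (tension)
  F[3-4] = -660.9338 N (compression)
  Rx@0 = -439.5900 N
  Ry@0 = +762.3478 N
  Ry@4 = +623.5022 N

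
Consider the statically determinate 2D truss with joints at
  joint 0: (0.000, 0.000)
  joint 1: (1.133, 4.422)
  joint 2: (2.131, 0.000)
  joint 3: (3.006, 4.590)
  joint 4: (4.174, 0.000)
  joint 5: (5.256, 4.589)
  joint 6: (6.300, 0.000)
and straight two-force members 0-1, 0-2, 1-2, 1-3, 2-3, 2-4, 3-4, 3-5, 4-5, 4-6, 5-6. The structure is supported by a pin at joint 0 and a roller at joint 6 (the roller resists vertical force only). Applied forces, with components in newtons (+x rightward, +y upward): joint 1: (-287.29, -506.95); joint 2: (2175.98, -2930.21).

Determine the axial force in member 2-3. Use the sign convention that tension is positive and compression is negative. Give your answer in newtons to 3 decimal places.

970.845

N=7 nodes, M=11 members, R=3 reactions → 2N=14, M+R=14
member 0 (0-1): L=4.5648, (cx,cy)=(0.2482,0.9687)
member 1 (0-2): L=2.1310, (cx,cy)=(1.0000,0.0000)
member 2 (1-2): L=4.5332, (cx,cy)=(0.2202,-0.9755)
member 3 (1-3): L=1.8805, (cx,cy)=(0.9960,0.0893)
member 4 (2-3): L=4.6727, (cx,cy)=(0.1873,0.9823)
member 5 (2-4): L=2.0430, (cx,cy)=(1.0000,0.0000)
member 6 (3-4): L=4.7363, (cx,cy)=(0.2466,-0.9691)
member 7 (3-5): L=2.2500, (cx,cy)=(1.0000,-0.0004)
member 8 (4-5): L=4.7148, (cx,cy)=(0.2295,0.9733)
member 9 (4-6): L=2.1260, (cx,cy)=(1.0000,0.0000)
member 10 (5-6): L=4.7063, (cx,cy)=(0.2218,-0.9751)
solve A·x = −loads:
  F[0-1] = -2639.0650 N (compression)
  F[0-2] = +2543.7097 N (tension)
  F[1-2] = +2026.2521 N (tension)
  F[1-3] = -817.0813 N (compression)
  F[2-3] = +970.8449 N (tension)
  F[2-4] = +632.0142 N (tension)
  F[3-4] = -908.5544 N (compression)
  F[3-5] = -407.9582 N (compression)
  F[4-5] = +904.6377 N (tension)
  F[4-6] = +200.3541 N (tension)
  F[5-6] = -903.1783 N (compression)
  Rx@0 = -1888.6900 N
  Ry@0 = +2556.4845 N
  Ry@6 = +880.6755 N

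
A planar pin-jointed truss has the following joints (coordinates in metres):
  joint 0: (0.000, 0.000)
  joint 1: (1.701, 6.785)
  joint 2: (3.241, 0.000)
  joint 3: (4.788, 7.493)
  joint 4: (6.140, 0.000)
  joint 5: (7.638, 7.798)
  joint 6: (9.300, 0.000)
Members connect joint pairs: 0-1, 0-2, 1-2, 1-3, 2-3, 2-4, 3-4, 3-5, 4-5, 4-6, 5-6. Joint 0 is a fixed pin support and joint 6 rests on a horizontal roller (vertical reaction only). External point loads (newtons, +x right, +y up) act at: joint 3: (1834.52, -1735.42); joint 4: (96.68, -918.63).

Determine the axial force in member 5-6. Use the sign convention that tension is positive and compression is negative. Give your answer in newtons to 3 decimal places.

N=7 nodes, M=11 members, R=3 reactions → 2N=14, M+R=14
member 0 (0-1): L=6.9950, (cx,cy)=(0.2432,0.9700)
member 1 (0-2): L=3.2410, (cx,cy)=(1.0000,0.0000)
member 2 (1-2): L=6.9576, (cx,cy)=(0.2213,-0.9752)
member 3 (1-3): L=3.1671, (cx,cy)=(0.9747,0.2235)
member 4 (2-3): L=7.6510, (cx,cy)=(0.2022,0.9793)
member 5 (2-4): L=2.8990, (cx,cy)=(1.0000,0.0000)
member 6 (3-4): L=7.6140, (cx,cy)=(0.1776,-0.9841)
member 7 (3-5): L=2.8663, (cx,cy)=(0.9943,0.1064)
member 8 (4-5): L=7.9406, (cx,cy)=(0.1887,0.9820)
member 9 (4-6): L=3.1600, (cx,cy)=(1.0000,0.0000)
member 10 (5-6): L=7.9731, (cx,cy)=(0.2084,-0.9780)
solve A·x = −loads:
  F[0-1] = +334.0014 N (tension)
  F[0-2] = +1849.9793 N (tension)
  F[1-2] = -297.6212 N (compression)
  F[1-3] = +150.9158 N (tension)
  F[2-3] = +296.3603 N (tension)
  F[2-4] = +1724.1808 N (tension)
  F[3-4] = -2226.6386 N (compression)
  F[3-5] = -1239.1572 N (compression)
  F[4-5] = +3166.7458 N (tension)
  F[4-6] = +634.7113 N (tension)
  F[5-6] = -3044.9129 N (compression)
  Rx@0 = -1931.2000 N
  Ry@0 = -323.9755 N
  Ry@6 = +2978.0255 N

-3044.913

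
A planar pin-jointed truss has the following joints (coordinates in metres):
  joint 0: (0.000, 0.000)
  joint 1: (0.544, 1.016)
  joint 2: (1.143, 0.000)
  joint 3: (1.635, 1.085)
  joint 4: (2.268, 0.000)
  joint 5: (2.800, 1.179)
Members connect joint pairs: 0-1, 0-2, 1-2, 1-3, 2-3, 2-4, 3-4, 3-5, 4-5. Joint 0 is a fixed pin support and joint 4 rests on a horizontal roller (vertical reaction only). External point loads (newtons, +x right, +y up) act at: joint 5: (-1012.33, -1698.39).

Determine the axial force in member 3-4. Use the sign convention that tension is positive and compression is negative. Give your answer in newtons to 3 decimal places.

124.188

N=6 nodes, M=9 members, R=3 reactions → 2N=12, M+R=12
member 0 (0-1): L=1.1525, (cx,cy)=(0.4720,0.8816)
member 1 (0-2): L=1.1430, (cx,cy)=(1.0000,0.0000)
member 2 (1-2): L=1.1794, (cx,cy)=(0.5079,-0.8614)
member 3 (1-3): L=1.0932, (cx,cy)=(0.9980,0.0631)
member 4 (2-3): L=1.1913, (cx,cy)=(0.4130,0.9107)
member 5 (2-4): L=1.1250, (cx,cy)=(1.0000,0.0000)
member 6 (3-4): L=1.2562, (cx,cy)=(0.5039,-0.8638)
member 7 (3-5): L=1.1688, (cx,cy)=(0.9968,0.0804)
member 8 (4-5): L=1.2935, (cx,cy)=(0.4113,0.9115)
solve A·x = −loads:
  F[0-1] = -145.0381 N (compression)
  F[0-2] = -943.8678 N (compression)
  F[1-2] = +138.2496 N (tension)
  F[1-3] = -138.9523 N (compression)
  F[2-3] = -130.7647 N (compression)
  F[2-4] = -819.6515 N (compression)
  F[3-4] = +124.1877 N (tension)
  F[3-5] = -256.0888 N (compression)
  F[4-5] = -1840.6925 N (compression)
  Rx@0 = +1012.3300 N
  Ry@0 = +127.8631 N
  Ry@4 = +1570.5269 N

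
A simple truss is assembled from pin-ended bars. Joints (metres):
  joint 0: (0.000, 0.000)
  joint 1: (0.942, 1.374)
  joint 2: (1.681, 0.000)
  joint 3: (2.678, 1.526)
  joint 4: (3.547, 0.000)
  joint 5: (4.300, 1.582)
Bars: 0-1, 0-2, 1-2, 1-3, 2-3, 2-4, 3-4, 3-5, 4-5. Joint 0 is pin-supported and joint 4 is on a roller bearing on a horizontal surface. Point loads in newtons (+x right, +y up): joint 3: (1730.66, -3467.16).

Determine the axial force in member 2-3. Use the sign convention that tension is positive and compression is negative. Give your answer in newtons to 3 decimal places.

-112.453

N=6 nodes, M=9 members, R=3 reactions → 2N=12, M+R=12
member 0 (0-1): L=1.6659, (cx,cy)=(0.5655,0.8248)
member 1 (0-2): L=1.6810, (cx,cy)=(1.0000,0.0000)
member 2 (1-2): L=1.5601, (cx,cy)=(0.4737,-0.8807)
member 3 (1-3): L=1.7426, (cx,cy)=(0.9962,0.0872)
member 4 (2-3): L=1.8228, (cx,cy)=(0.5470,0.8372)
member 5 (2-4): L=1.8660, (cx,cy)=(1.0000,0.0000)
member 6 (3-4): L=1.7561, (cx,cy)=(0.4949,-0.8690)
member 7 (3-5): L=1.6230, (cx,cy)=(0.9994,0.0345)
member 8 (4-5): L=1.7521, (cx,cy)=(0.4298,0.9029)
solve A·x = −loads:
  F[0-1] = -127.1499 N (compression)
  F[0-2] = +1802.5580 N (tension)
  F[1-2] = +106.8945 N (tension)
  F[1-3] = -123.0005 N (compression)
  F[2-3] = -112.4533 N (compression)
  F[2-4] = +1914.6984 N (tension)
  F[3-4] = -3869.2457 N (compression)
  F[3-5] = -0.0000 N (compression)
  F[4-5] = -0.0000 N (compression)
  Rx@0 = -1730.6600 N
  Ry@0 = +104.8703 N
  Ry@4 = +3362.2897 N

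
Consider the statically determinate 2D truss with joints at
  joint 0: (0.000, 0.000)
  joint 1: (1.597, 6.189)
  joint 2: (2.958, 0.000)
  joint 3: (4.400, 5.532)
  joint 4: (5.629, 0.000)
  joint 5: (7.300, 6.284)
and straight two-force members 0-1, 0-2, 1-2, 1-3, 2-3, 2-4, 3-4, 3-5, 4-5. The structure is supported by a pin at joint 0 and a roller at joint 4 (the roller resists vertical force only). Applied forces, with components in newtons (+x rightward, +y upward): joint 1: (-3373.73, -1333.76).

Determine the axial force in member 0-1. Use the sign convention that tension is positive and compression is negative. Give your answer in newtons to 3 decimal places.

N=6 nodes, M=9 members, R=3 reactions → 2N=12, M+R=12
member 0 (0-1): L=6.3917, (cx,cy)=(0.2499,0.9683)
member 1 (0-2): L=2.9580, (cx,cy)=(1.0000,0.0000)
member 2 (1-2): L=6.3369, (cx,cy)=(0.2148,-0.9767)
member 3 (1-3): L=2.8790, (cx,cy)=(0.9736,-0.2282)
member 4 (2-3): L=5.7169, (cx,cy)=(0.2522,0.9677)
member 5 (2-4): L=2.6710, (cx,cy)=(1.0000,0.0000)
member 6 (3-4): L=5.6669, (cx,cy)=(0.2169,-0.9762)
member 7 (3-5): L=2.9959, (cx,cy)=(0.9680,0.2510)
member 8 (4-5): L=6.5024, (cx,cy)=(0.2570,0.9664)
solve A·x = −loads:
  F[0-1] = -4817.5199 N (compression)
  F[0-2] = -2170.0516 N (compression)
  F[1-2] = +3046.8040 N (tension)
  F[1-3] = +1556.7545 N (tension)
  F[2-3] = -3075.1356 N (compression)
  F[2-4] = -740.0137 N (compression)
  F[3-4] = +3412.1761 N (tension)
  F[3-5] = -0.0000 N (tension)
  F[4-5] = +0.0000 N (tension)
  Rx@0 = +3373.7300 N
  Ry@0 = +4664.7247 N
  Ry@4 = -3330.9647 N

-4817.520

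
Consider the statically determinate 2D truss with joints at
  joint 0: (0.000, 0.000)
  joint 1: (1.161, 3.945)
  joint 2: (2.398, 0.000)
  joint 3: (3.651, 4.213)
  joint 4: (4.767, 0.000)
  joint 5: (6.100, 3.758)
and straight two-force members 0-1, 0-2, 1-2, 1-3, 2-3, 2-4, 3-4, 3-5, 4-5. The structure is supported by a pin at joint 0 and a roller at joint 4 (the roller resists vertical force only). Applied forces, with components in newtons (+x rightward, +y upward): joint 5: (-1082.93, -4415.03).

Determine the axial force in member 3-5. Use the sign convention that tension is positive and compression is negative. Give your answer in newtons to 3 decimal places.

461.011

N=6 nodes, M=9 members, R=3 reactions → 2N=12, M+R=12
member 0 (0-1): L=4.1123, (cx,cy)=(0.2823,0.9593)
member 1 (0-2): L=2.3980, (cx,cy)=(1.0000,0.0000)
member 2 (1-2): L=4.1344, (cx,cy)=(0.2992,-0.9542)
member 3 (1-3): L=2.5044, (cx,cy)=(0.9943,0.1070)
member 4 (2-3): L=4.3954, (cx,cy)=(0.2851,0.9585)
member 5 (2-4): L=2.3690, (cx,cy)=(1.0000,0.0000)
member 6 (3-4): L=4.3583, (cx,cy)=(0.2561,-0.9667)
member 7 (3-5): L=2.4909, (cx,cy)=(0.9832,-0.1827)
member 8 (4-5): L=3.9874, (cx,cy)=(0.3343,0.9425)
solve A·x = −loads:
  F[0-1] = +397.0161 N (tension)
  F[0-2] = -1195.0173 N (compression)
  F[1-2] = -373.8882 N (compression)
  F[1-3] = +225.2472 N (tension)
  F[2-3] = +372.2051 N (tension)
  F[2-4] = -1412.9890 N (compression)
  F[3-4] = -481.1157 N (compression)
  F[3-5] = +461.0112 N (tension)
  F[4-5] = -4595.2000 N (compression)
  Rx@0 = +1082.9300 N
  Ry@0 = -380.8651 N
  Ry@4 = +4795.8951 N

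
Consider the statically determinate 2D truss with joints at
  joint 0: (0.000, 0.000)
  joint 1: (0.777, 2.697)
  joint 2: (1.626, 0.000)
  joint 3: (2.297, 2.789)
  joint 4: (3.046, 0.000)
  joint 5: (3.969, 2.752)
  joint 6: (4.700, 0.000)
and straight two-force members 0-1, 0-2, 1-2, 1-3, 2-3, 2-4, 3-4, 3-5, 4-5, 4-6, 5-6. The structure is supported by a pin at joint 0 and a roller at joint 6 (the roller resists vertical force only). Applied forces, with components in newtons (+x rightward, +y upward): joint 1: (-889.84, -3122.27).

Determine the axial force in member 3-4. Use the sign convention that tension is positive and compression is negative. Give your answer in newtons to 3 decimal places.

-5.675

N=7 nodes, M=11 members, R=3 reactions → 2N=14, M+R=14
member 0 (0-1): L=2.8067, (cx,cy)=(0.2768,0.9609)
member 1 (0-2): L=1.6260, (cx,cy)=(1.0000,0.0000)
member 2 (1-2): L=2.8275, (cx,cy)=(0.3003,-0.9539)
member 3 (1-3): L=1.5228, (cx,cy)=(0.9982,0.0604)
member 4 (2-3): L=2.8686, (cx,cy)=(0.2339,0.9723)
member 5 (2-4): L=1.4200, (cx,cy)=(1.0000,0.0000)
member 6 (3-4): L=2.8878, (cx,cy)=(0.2594,-0.9658)
member 7 (3-5): L=1.6724, (cx,cy)=(0.9998,-0.0221)
member 8 (4-5): L=2.9027, (cx,cy)=(0.3180,0.9481)
member 9 (4-6): L=1.6540, (cx,cy)=(1.0000,0.0000)
member 10 (5-6): L=2.8474, (cx,cy)=(0.2567,-0.9665)
solve A·x = −loads:
  F[0-1] = -3243.4820 N (compression)
  F[0-2] = +8.0792 N (tension)
  F[1-2] = -6.2172 N (compression)
  F[1-3] = -6.2237 N (compression)
  F[2-3] = +6.0996 N (tension)
  F[2-4] = +4.7856 N (tension)
  F[3-4] = -5.6752 N (compression)
  F[3-5] = -3.3145 N (compression)
  F[4-5] = +5.7811 N (tension)
  F[4-6] = +1.4754 N (tension)
  F[5-6] = -5.7469 N (compression)
  Rx@0 = +889.8400 N
  Ry@0 = +3116.7157 N
  Ry@6 = +5.5543 N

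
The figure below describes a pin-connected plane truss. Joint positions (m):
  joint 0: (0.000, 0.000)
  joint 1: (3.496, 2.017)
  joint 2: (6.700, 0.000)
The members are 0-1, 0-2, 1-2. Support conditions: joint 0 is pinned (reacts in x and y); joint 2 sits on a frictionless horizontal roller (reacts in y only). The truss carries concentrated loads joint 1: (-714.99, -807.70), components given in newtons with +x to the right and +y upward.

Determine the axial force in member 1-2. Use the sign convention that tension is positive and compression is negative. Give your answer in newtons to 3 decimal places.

N=3 nodes, M=3 members, R=3 reactions → 2N=6, M+R=6
member 0 (0-1): L=4.0361, (cx,cy)=(0.8662,0.4997)
member 1 (0-2): L=6.7000, (cx,cy)=(1.0000,0.0000)
member 2 (1-2): L=3.7860, (cx,cy)=(0.8463,-0.5328)
solve A·x = −loads:
  F[0-1] = -1203.6205 N (compression)
  F[0-2] = +327.5588 N (tension)
  F[1-2] = -387.0606 N (compression)
  Rx@0 = +714.9900 N
  Ry@0 = +601.4934 N
  Ry@2 = +206.2066 N

-387.061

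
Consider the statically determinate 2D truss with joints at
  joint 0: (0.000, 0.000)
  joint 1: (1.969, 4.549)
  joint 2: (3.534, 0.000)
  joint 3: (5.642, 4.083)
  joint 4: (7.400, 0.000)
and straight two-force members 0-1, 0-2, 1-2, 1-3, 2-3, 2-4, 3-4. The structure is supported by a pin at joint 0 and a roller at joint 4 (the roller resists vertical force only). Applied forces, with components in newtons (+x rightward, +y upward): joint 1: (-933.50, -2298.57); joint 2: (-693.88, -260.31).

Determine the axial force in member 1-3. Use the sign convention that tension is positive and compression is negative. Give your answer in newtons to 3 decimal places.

N=5 nodes, M=7 members, R=3 reactions → 2N=10, M+R=10
member 0 (0-1): L=4.9569, (cx,cy)=(0.3972,0.9177)
member 1 (0-2): L=3.5340, (cx,cy)=(1.0000,0.0000)
member 2 (1-2): L=4.8107, (cx,cy)=(0.3253,-0.9456)
member 3 (1-3): L=3.7024, (cx,cy)=(0.9920,-0.1259)
member 4 (2-3): L=4.5951, (cx,cy)=(0.4588,0.8886)
member 5 (2-4): L=3.8660, (cx,cy)=(1.0000,0.0000)
member 6 (3-4): L=4.4454, (cx,cy)=(0.3955,-0.9185)
solve A·x = −loads:
  F[0-1] = -2611.6994 N (compression)
  F[0-2] = -589.9397 N (compression)
  F[1-2] = +123.2134 N (tension)
  F[1-3] = -145.1784 N (compression)
  F[2-3] = +161.8329 N (tension)
  F[2-4] = +69.7824 N (tension)
  F[3-4] = -176.4560 N (compression)
  Rx@0 = +1627.3800 N
  Ry@0 = +2396.8086 N
  Ry@4 = +162.0714 N

-145.178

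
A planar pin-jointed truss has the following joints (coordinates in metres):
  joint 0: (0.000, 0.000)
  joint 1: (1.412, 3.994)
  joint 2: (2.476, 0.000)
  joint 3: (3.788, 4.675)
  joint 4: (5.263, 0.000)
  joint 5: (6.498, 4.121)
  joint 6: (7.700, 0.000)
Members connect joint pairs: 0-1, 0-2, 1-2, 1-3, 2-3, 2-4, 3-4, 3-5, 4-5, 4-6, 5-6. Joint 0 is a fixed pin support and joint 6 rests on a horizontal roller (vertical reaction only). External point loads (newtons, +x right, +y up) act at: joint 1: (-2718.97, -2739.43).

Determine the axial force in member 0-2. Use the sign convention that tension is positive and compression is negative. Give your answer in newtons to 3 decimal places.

N=7 nodes, M=11 members, R=3 reactions → 2N=14, M+R=14
member 0 (0-1): L=4.2362, (cx,cy)=(0.3333,0.9428)
member 1 (0-2): L=2.4760, (cx,cy)=(1.0000,0.0000)
member 2 (1-2): L=4.1333, (cx,cy)=(0.2574,-0.9663)
member 3 (1-3): L=2.4717, (cx,cy)=(0.9613,0.2755)
member 4 (2-3): L=4.8556, (cx,cy)=(0.2702,0.9628)
member 5 (2-4): L=2.7870, (cx,cy)=(1.0000,0.0000)
member 6 (3-4): L=4.9022, (cx,cy)=(0.3009,-0.9537)
member 7 (3-5): L=2.7660, (cx,cy)=(0.9797,-0.2003)
member 8 (4-5): L=4.3021, (cx,cy)=(0.2871,0.9579)
member 9 (4-6): L=2.4370, (cx,cy)=(1.0000,0.0000)
member 10 (5-6): L=4.2927, (cx,cy)=(0.2800,-0.9600)
solve A·x = −loads:
  F[0-1] = -3868.6406 N (compression)
  F[0-2] = -1429.4980 N (compression)
  F[1-2] = +1266.9243 N (tension)
  F[1-3] = +1147.7898 N (tension)
  F[2-3] = -1271.5242 N (compression)
  F[2-4] = -759.7948 N (compression)
  F[3-4] = +843.6502 N (tension)
  F[3-5] = +516.4150 N (tension)
  F[4-5] = -839.9074 N (compression)
  F[4-6] = -264.8384 N (compression)
  F[5-6] = +945.8212 N (tension)
  Rx@0 = +2718.9700 N
  Ry@0 = +3647.4158 N
  Ry@6 = -907.9858 N

-1429.498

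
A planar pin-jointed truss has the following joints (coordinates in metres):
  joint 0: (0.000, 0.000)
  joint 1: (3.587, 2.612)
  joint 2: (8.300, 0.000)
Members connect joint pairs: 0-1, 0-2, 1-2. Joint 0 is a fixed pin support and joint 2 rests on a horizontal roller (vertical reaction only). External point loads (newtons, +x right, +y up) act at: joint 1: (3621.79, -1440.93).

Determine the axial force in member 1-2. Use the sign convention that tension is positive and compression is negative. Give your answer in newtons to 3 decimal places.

-3635.931

N=3 nodes, M=3 members, R=3 reactions → 2N=6, M+R=6
member 0 (0-1): L=4.4372, (cx,cy)=(0.8084,0.5887)
member 1 (0-2): L=8.3000, (cx,cy)=(1.0000,0.0000)
member 2 (1-2): L=5.3884, (cx,cy)=(0.8747,-0.4847)
solve A·x = −loads:
  F[0-1] = +546.2764 N (tension)
  F[0-2] = +3180.1883 N (tension)
  F[1-2] = -3635.9313 N (compression)
  Rx@0 = -3621.7900 N
  Ry@0 = -321.5678 N
  Ry@2 = +1762.4978 N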